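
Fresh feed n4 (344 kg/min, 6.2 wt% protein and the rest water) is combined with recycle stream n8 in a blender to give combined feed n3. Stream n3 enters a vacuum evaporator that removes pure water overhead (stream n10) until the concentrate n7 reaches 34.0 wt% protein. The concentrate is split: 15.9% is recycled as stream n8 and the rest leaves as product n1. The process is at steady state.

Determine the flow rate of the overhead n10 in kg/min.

Overall protein balance (none leaves overhead): protein in fresh feed = protein in product, i.e. 344×0.062 = (1−0.159)·n7·0.340.
n7 = 21.328/(0.340×0.841) = 74.589 kg/min.
Recycle n8 = 0.159×74.589 = 11.86 kg/min.
Combined feed n3 = 344 + 11.86 = 355.86 kg/min.
Overhead n10 = n3 − n7 = 355.86 − 74.589 = 281.27 kg/min.

281.3 kg/min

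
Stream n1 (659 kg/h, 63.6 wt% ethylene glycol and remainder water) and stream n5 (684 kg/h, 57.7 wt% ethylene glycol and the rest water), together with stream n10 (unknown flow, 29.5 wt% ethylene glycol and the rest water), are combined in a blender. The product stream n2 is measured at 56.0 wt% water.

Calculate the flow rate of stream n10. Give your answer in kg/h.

Let n10 be the unknown flow. Total out = 1343 + n10.
water balance: 529.21 + 0.705·n10 = 0.560·(1343 + n10)
(0.705 − 0.560)·n10 = 0.560×1343 − 529.21 = 222.87
n10 = 222.87 / 0.145 = 1537 kg/h

1537 kg/h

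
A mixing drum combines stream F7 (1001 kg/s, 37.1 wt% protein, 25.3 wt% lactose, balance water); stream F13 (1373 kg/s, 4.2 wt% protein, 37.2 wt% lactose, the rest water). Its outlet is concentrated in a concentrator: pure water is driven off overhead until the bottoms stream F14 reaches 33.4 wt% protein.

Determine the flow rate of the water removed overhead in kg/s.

1089 kg/s

protein entering = 1001×0.371 + 1373×0.042 = 429.04 kg/s.
All protein reports to F14, so F14 = 429.04/0.334 = 1284.5 kg/s.
Total feed = 2374 kg/s; overhead = 2374 − 1284.5 = 1089.5 kg/s.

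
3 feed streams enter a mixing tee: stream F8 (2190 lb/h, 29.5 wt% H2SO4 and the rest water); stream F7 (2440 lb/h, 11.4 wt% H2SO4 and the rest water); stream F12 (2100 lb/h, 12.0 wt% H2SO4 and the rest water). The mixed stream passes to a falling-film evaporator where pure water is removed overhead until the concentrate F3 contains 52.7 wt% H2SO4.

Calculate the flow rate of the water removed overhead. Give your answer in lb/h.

4498 lb/h

H2SO4 entering = 2190×0.295 + 2440×0.114 + 2100×0.120 = 1176.2 lb/h.
All H2SO4 reports to F3, so F3 = 1176.2/0.527 = 2231.9 lb/h.
Total feed = 6730 lb/h; overhead = 6730 − 2231.9 = 4498.1 lb/h.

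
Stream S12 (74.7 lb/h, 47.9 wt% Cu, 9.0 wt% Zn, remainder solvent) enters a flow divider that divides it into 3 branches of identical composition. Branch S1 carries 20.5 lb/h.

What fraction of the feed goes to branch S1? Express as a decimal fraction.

0.274

Fraction to S1 = 20.5/74.7 = 0.2744.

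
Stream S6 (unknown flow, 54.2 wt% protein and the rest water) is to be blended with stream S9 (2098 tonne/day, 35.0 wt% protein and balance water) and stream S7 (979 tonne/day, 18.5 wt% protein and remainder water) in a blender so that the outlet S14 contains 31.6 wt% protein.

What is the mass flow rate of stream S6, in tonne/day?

251.8 tonne/day

Let S6 be the unknown flow. Total out = 3077 + S6.
protein balance: 915.41 + 0.542·S6 = 0.316·(3077 + S6)
(0.542 − 0.316)·S6 = 0.316×3077 − 915.41 = 56.917
S6 = 56.917 / 0.226 = 251.85 tonne/day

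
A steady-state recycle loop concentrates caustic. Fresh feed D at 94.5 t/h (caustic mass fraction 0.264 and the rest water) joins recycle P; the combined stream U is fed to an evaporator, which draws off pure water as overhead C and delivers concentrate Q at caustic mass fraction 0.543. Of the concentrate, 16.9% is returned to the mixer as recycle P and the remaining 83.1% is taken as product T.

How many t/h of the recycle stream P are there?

Overall caustic balance (none leaves overhead): caustic in fresh feed = caustic in product, i.e. 94.5×0.264 = (1−0.169)·Q·0.543.
Q = 24.948/(0.543×0.831) = 55.289 t/h.
Recycle P = 0.169×55.289 = 9.3438 t/h.

9.344 t/h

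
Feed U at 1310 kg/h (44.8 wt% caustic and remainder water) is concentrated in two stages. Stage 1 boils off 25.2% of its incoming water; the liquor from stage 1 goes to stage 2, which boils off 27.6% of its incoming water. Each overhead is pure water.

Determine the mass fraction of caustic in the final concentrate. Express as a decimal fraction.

0.600

water in feed = 1310×0.552 = 723.12 kg/h.
After stage 1: water left = (1−0.252)×723.12 = 540.89; stream total = 1127.8 kg/h.
After stage 2: water left = (1−0.276)×540.89 = 391.61; final concentrate = 978.49 kg/h.
caustic fraction = 586.88/978.49 = 0.600.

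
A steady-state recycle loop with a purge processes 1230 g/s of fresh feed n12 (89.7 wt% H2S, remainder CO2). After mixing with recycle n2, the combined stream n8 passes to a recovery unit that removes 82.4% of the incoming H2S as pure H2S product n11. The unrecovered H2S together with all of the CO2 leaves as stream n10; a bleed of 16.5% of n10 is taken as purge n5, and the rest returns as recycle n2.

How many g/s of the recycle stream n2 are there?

831.2 g/s

CO2 enters only via n12 and leaves only via the purge: 1230×0.103 = 0.165×(CO2 in n10), and the recovery unit passes all CO2, so CO2 in n8 = CO2 in n10 = 767.82 g/s.
H2S in n8: m_A = 1230×0.897 + (1−0.165)·(1−0.824)·m_A, so m_A = 1103.3/0.8530 = 1293.4 g/s.
n10 = (1−0.824)×1293.4 + 767.82 = 995.45 g/s.
Recycle n2 = (1−0.165)×995.45 = 831.2 g/s.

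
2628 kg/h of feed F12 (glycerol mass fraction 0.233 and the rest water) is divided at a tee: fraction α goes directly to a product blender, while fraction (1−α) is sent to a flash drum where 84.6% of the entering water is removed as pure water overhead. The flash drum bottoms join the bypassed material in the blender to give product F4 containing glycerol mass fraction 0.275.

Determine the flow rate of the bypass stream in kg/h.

2009 kg/h

All 2628×0.233 = 612.32 kg/h of glycerol reaches F4, so F4 = 612.32/0.275 = 2226.6 kg/h and vapour = 401.37 kg/h.
The evaporator receives (1−α)·2628 of feed at 0.767 water and removes 0.846 of that water:
0.846×0.767×(1−α)×2628 = 401.37
(1−α) = 401.37/1705.3 = 0.2354;  α = 0.7646.
Bypass flow = 0.7646×2628 = 2009.4 kg/h.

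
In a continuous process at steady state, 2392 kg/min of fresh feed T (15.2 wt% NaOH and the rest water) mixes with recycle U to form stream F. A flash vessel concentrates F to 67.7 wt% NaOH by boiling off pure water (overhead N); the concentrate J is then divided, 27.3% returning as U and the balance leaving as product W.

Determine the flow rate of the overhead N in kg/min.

Overall NaOH balance (none leaves overhead): NaOH in fresh feed = NaOH in product, i.e. 2392×0.152 = (1−0.273)·J·0.677.
J = 363.58/(0.677×0.727) = 738.72 kg/min.
Recycle U = 0.273×738.72 = 201.67 kg/min.
Combined feed F = 2392 + 201.67 = 2593.7 kg/min.
Overhead N = F − J = 2593.7 − 738.72 = 1854.9 kg/min.

1855 kg/min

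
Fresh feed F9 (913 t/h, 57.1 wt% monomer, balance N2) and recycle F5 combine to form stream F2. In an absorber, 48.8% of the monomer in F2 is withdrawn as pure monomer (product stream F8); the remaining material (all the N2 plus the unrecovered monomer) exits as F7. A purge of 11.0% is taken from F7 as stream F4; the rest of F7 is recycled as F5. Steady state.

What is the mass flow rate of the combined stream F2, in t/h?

4518 t/h

N2 enters only via F9 and leaves only via the purge: 913×0.429 = 0.110×(N2 in F7), and the absorber passes all N2, so N2 in F2 = N2 in F7 = 3560.7 t/h.
monomer in F2: m_A = 913×0.571 + (1−0.110)·(1−0.488)·m_A, so m_A = 521.32/0.5443 = 957.75 t/h.
F2 = 957.75 + 3560.7 = 4518.5 t/h.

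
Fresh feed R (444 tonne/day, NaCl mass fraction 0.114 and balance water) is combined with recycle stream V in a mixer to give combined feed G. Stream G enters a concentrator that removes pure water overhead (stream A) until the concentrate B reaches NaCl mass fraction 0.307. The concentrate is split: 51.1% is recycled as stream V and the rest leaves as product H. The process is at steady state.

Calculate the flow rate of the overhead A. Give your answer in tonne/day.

Overall NaCl balance (none leaves overhead): NaCl in fresh feed = NaCl in product, i.e. 444×0.114 = (1−0.511)·B·0.307.
B = 50.616/(0.307×0.489) = 337.16 tonne/day.
Recycle V = 0.511×337.16 = 172.29 tonne/day.
Combined feed G = 444 + 172.29 = 616.29 tonne/day.
Overhead A = G − B = 616.29 − 337.16 = 279.13 tonne/day.

279.1 tonne/day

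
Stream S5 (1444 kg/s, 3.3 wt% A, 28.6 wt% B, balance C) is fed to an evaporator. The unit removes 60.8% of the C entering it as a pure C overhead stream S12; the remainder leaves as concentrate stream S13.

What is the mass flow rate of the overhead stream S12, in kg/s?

597.9 kg/s

C entering = 1444×0.681 = 983.36 kg/s; overhead removed = 0.608×983.36 = 597.89 kg/s.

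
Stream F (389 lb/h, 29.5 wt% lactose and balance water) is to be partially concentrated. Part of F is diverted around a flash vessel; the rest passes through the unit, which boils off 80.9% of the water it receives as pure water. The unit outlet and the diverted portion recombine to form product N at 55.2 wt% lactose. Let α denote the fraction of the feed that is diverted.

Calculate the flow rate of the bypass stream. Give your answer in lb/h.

71.45 lb/h

All 389×0.295 = 114.75 lb/h of lactose reaches N, so N = 114.75/0.552 = 207.89 lb/h and vapour = 181.11 lb/h.
The evaporator receives (1−α)·389 of feed at 0.705 water and removes 0.809 of that water:
0.809×0.705×(1−α)×389 = 181.11
(1−α) = 181.11/221.86 = 0.8163;  α = 0.1837.
Bypass flow = 0.1837×389 = 71.454 lb/h.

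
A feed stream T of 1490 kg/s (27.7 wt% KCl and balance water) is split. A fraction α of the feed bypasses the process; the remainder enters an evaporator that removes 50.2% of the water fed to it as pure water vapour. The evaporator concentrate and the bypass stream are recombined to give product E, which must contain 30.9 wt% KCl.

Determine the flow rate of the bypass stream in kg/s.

All 1490×0.277 = 412.73 kg/s of KCl reaches E, so E = 412.73/0.309 = 1335.7 kg/s and vapour = 154.3 kg/s.
The evaporator receives (1−α)·1490 of feed at 0.723 water and removes 0.502 of that water:
0.502×0.723×(1−α)×1490 = 154.3
(1−α) = 154.3/540.79 = 0.2853;  α = 0.7147.
Bypass flow = 0.7147×1490 = 1064.9 kg/s.

1065 kg/s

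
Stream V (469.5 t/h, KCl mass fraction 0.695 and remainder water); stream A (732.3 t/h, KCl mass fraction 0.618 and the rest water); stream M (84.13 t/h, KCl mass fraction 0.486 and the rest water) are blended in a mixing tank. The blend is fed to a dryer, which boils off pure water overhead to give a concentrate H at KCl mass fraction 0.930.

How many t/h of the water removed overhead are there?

404.5 t/h

KCl entering = 469.5×0.695 + 732.3×0.618 + 84.13×0.486 = 819.75 t/h.
All KCl reports to H, so H = 819.75/0.930 = 881.45 t/h.
Total feed = 1285.9 t/h; overhead = 1285.9 − 881.45 = 404.48 t/h.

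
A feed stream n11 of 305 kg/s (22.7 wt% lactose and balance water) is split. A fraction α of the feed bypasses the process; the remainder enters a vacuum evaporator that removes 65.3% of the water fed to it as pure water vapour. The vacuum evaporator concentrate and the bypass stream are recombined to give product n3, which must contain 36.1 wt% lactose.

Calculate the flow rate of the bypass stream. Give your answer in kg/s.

80.71 kg/s

All 305×0.227 = 69.235 kg/s of lactose reaches n3, so n3 = 69.235/0.361 = 191.79 kg/s and vapour = 113.21 kg/s.
The evaporator receives (1−α)·305 of feed at 0.773 water and removes 0.653 of that water:
0.653×0.773×(1−α)×305 = 113.21
(1−α) = 113.21/153.95 = 0.7354;  α = 0.2646.
Bypass flow = 0.2646×305 = 80.713 kg/s.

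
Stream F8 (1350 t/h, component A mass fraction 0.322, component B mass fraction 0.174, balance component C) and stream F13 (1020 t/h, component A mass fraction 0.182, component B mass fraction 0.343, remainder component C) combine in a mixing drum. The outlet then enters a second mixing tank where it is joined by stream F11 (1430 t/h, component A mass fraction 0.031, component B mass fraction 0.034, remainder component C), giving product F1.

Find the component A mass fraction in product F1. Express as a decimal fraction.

0.175

Overall, product flow = 3800 t/h.
component A in = 1350×0.322 + 1020×0.182 + 1430×0.031 = 664.67 t/h.
component A fraction in F1 = 0.175.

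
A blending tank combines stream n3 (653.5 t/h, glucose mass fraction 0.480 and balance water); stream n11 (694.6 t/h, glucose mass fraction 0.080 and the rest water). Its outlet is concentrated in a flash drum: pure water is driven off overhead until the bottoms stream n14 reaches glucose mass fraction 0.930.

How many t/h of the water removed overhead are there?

glucose entering = 653.5×0.480 + 694.6×0.080 = 369.25 t/h.
All glucose reports to n14, so n14 = 369.25/0.930 = 397.04 t/h.
Total feed = 1348.1 t/h; overhead = 1348.1 − 397.04 = 951.06 t/h.

951.1 t/h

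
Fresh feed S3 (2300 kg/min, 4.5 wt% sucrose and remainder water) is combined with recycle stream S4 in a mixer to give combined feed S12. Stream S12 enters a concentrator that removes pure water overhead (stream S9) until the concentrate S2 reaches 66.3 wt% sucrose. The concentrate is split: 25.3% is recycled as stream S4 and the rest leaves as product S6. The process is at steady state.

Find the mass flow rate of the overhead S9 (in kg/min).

Overall sucrose balance (none leaves overhead): sucrose in fresh feed = sucrose in product, i.e. 2300×0.045 = (1−0.253)·S2·0.663.
S2 = 103.5/(0.663×0.747) = 208.98 kg/min.
Recycle S4 = 0.253×208.98 = 52.872 kg/min.
Combined feed S12 = 2300 + 52.872 = 2352.9 kg/min.
Overhead S9 = S12 − S2 = 2352.9 − 208.98 = 2143.9 kg/min.

2144 kg/min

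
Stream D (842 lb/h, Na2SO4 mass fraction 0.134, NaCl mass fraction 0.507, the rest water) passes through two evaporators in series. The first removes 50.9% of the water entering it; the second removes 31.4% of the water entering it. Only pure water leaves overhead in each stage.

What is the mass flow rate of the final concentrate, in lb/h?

water in feed = 842×0.359 = 302.28 lb/h.
After stage 1: water left = (1−0.509)×302.28 = 148.42; stream total = 688.14 lb/h.
After stage 2: water left = (1−0.314)×148.42 = 101.82; final concentrate = 641.54 lb/h.

641.5 lb/h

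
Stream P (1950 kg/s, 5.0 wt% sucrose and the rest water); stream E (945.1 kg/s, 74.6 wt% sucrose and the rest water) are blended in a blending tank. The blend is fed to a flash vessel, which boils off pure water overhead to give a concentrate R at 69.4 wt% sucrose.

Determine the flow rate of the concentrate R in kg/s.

sucrose entering = 1950×0.050 + 945.1×0.746 = 802.54 kg/s.
All sucrose reports to R, so R = 802.54/0.694 = 1156.4 kg/s.

1156 kg/s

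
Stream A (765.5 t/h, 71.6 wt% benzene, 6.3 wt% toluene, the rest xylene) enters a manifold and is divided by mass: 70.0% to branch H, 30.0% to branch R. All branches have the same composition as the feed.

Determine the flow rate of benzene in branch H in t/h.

Branch H total = 0.700×765.5 = 535.85 t/h.
benzene in H = 0.716×535.85 = 383.67 t/h.

383.7 t/h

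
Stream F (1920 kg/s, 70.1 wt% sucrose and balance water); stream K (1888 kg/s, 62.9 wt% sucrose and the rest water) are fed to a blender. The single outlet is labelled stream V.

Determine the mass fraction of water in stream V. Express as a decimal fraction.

0.335

Total flow out = 1920 + 1888 = 3808 kg/s.
water in = 1920×0.299 + 1888×0.371 = 1274.5 kg/s.
water mass fraction in V = 1274.5/3808 = 0.335.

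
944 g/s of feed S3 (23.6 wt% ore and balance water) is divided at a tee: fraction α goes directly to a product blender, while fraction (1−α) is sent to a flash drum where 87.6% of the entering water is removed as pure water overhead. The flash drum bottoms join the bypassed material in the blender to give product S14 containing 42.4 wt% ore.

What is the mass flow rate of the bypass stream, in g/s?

All 944×0.236 = 222.78 g/s of ore reaches S14, so S14 = 222.78/0.424 = 525.43 g/s and vapour = 418.57 g/s.
The evaporator receives (1−α)·944 of feed at 0.764 water and removes 0.876 of that water:
0.876×0.764×(1−α)×944 = 418.57
(1−α) = 418.57/631.79 = 0.6625;  α = 0.3375.
Bypass flow = 0.3375×944 = 318.59 g/s.

318.6 g/s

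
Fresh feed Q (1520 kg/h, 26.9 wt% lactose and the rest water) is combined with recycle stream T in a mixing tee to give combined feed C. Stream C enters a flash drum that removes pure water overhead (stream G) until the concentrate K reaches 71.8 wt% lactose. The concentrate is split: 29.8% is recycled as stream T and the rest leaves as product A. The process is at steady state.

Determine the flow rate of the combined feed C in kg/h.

1762 kg/h

Overall lactose balance (none leaves overhead): lactose in fresh feed = lactose in product, i.e. 1520×0.269 = (1−0.298)·K·0.718.
K = 408.88/(0.718×0.702) = 811.21 kg/h.
Recycle T = 0.298×811.21 = 241.74 kg/h.
Combined feed C = 1520 + 241.74 = 1761.7 kg/h.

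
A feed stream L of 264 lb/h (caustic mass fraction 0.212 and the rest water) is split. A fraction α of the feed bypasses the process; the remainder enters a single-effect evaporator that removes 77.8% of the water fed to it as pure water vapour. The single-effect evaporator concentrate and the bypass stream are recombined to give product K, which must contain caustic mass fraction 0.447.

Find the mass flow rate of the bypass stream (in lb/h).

37.61 lb/h

All 264×0.212 = 55.968 lb/h of caustic reaches K, so K = 55.968/0.447 = 125.21 lb/h and vapour = 138.79 lb/h.
The evaporator receives (1−α)·264 of feed at 0.788 water and removes 0.778 of that water:
0.778×0.788×(1−α)×264 = 138.79
(1−α) = 138.79/161.85 = 0.8575;  α = 0.1425.
Bypass flow = 0.1425×264 = 37.609 lb/h.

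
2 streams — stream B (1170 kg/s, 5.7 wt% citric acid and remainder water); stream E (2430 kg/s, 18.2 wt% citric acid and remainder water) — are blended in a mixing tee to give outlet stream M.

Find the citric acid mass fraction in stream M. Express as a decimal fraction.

0.1414

Total flow out = 1170 + 2430 = 3600 kg/s.
citric acid in = 1170×0.057 + 2430×0.182 = 508.95 kg/s.
citric acid mass fraction in M = 508.95/3600 = 0.1414.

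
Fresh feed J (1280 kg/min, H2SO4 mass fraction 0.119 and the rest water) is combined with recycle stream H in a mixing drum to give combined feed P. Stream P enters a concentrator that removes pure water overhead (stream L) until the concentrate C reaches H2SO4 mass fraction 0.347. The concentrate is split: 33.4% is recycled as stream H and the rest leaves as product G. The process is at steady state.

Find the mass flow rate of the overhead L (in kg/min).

Overall H2SO4 balance (none leaves overhead): H2SO4 in fresh feed = H2SO4 in product, i.e. 1280×0.119 = (1−0.334)·C·0.347.
C = 152.32/(0.347×0.666) = 659.1 kg/min.
Recycle H = 0.334×659.1 = 220.14 kg/min.
Combined feed P = 1280 + 220.14 = 1500.1 kg/min.
Overhead L = P − C = 1500.1 − 659.1 = 841.04 kg/min.

841 kg/min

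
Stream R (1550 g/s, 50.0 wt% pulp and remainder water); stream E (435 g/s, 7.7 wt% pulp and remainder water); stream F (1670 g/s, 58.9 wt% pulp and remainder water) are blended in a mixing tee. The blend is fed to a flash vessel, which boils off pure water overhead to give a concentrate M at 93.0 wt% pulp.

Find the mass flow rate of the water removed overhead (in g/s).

pulp entering = 1550×0.500 + 435×0.077 + 1670×0.589 = 1792.1 g/s.
All pulp reports to M, so M = 1792.1/0.930 = 1927 g/s.
Total feed = 3655 g/s; overhead = 3655 − 1927 = 1728 g/s.

1728 g/s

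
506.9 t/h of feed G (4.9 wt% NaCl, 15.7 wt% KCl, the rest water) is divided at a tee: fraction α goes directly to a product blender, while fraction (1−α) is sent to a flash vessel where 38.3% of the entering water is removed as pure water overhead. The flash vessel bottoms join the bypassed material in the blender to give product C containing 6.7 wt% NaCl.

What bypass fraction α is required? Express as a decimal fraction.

0.117

All 506.9×0.049 = 24.838 t/h of NaCl reaches C, so C = 24.838/0.067 = 370.72 t/h and vapour = 136.18 t/h.
The evaporator receives (1−α)·506.9 of feed at 0.794 water and removes 0.383 of that water:
0.383×0.794×(1−α)×506.9 = 136.18
(1−α) = 136.18/154.15 = 0.8834;  α = 0.1166.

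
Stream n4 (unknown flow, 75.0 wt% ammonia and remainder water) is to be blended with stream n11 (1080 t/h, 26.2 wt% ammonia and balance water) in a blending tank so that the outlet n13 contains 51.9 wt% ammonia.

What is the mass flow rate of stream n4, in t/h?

Let n4 be the unknown flow. Total out = 1080 + n4.
ammonia balance: 282.96 + 0.750·n4 = 0.519·(1080 + n4)
(0.750 − 0.519)·n4 = 0.519×1080 − 282.96 = 277.56
n4 = 277.56 / 0.231 = 1201.6 t/h

1202 t/h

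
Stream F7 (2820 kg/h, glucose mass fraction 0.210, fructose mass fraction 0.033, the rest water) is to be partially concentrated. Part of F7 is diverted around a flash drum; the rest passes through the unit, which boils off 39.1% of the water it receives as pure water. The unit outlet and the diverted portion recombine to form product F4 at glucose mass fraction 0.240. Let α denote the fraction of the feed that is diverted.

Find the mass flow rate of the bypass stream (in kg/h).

All 2820×0.210 = 592.2 kg/h of glucose reaches F4, so F4 = 592.2/0.240 = 2467.5 kg/h and vapour = 352.5 kg/h.
The evaporator receives (1−α)·2820 of feed at 0.757 water and removes 0.391 of that water:
0.391×0.757×(1−α)×2820 = 352.5
(1−α) = 352.5/834.68 = 0.4223;  α = 0.5777.
Bypass flow = 0.5777×2820 = 1629.1 kg/h.

1629 kg/h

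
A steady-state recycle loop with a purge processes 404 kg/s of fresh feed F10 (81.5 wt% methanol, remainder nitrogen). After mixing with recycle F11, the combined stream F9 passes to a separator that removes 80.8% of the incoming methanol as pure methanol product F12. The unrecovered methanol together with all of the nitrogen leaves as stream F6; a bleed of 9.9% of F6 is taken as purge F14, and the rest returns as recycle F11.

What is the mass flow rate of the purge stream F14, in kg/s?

nitrogen enters only via F10 and leaves only via the purge: 404×0.185 = 0.099×(nitrogen in F6), and the separator passes all nitrogen, so nitrogen in F9 = nitrogen in F6 = 754.95 kg/s.
methanol in F9: m_A = 404×0.815 + (1−0.099)·(1−0.808)·m_A, so m_A = 329.26/0.8270 = 398.13 kg/s.
F6 = (1−0.808)×398.13 + 754.95 = 831.39 kg/s.
Purge F14 = 0.099×831.39 = 82.308 kg/s.

82.31 kg/s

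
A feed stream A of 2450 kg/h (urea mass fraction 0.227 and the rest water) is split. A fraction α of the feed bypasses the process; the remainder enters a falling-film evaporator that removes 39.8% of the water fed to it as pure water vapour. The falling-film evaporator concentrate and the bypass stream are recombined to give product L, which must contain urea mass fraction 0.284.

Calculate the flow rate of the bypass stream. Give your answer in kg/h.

All 2450×0.227 = 556.15 kg/h of urea reaches L, so L = 556.15/0.284 = 1958.3 kg/h and vapour = 491.73 kg/h.
The evaporator receives (1−α)·2450 of feed at 0.773 water and removes 0.398 of that water:
0.398×0.773×(1−α)×2450 = 491.73
(1−α) = 491.73/753.75 = 0.6524;  α = 0.3476.
Bypass flow = 0.3476×2450 = 851.69 kg/h.

851.7 kg/h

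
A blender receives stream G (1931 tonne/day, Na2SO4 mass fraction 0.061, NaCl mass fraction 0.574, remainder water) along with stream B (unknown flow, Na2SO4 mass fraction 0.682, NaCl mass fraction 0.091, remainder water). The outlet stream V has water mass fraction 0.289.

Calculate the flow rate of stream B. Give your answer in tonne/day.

2367 tonne/day

Let B be the unknown flow. Total out = 1931 + B.
water balance: 704.81 + 0.227·B = 0.289·(1931 + B)
(0.227 − 0.289)·B = 0.289×1931 − 704.81 = -146.76
B = -146.76 / -0.062 = 2367 tonne/day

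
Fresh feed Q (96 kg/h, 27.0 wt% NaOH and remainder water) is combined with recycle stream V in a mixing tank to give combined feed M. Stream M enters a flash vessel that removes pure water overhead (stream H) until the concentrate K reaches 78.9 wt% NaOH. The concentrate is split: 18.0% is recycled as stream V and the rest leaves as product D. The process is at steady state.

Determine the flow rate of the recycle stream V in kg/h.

Overall NaOH balance (none leaves overhead): NaOH in fresh feed = NaOH in product, i.e. 96×0.270 = (1−0.180)·K·0.789.
K = 25.92/(0.789×0.820) = 40.063 kg/h.
Recycle V = 0.180×40.063 = 7.2114 kg/h.

7.211 kg/h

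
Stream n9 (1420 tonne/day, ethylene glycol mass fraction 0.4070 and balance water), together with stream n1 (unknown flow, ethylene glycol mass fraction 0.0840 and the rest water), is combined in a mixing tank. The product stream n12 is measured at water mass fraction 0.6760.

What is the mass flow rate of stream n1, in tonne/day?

491.1 tonne/day

Let n1 be the unknown flow. Total out = 1420 + n1.
water balance: 842.06 + 0.916·n1 = 0.676·(1420 + n1)
(0.916 − 0.676)·n1 = 0.676×1420 − 842.06 = 117.86
n1 = 117.86 / 0.240 = 491.08 tonne/day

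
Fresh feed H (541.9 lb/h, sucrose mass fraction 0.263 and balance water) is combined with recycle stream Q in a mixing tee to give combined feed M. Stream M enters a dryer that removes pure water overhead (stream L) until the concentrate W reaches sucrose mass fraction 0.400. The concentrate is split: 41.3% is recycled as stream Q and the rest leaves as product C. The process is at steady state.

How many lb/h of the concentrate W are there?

Overall sucrose balance (none leaves overhead): sucrose in fresh feed = sucrose in product, i.e. 541.9×0.263 = (1−0.413)·W·0.400.
W = 142.52/(0.400×0.587) = 606.98 lb/h.

607 lb/h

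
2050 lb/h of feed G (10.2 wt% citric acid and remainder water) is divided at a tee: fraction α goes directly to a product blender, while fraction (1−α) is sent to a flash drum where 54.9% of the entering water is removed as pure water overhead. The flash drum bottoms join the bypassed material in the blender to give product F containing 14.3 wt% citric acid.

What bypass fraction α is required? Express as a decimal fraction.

0.418

All 2050×0.102 = 209.1 lb/h of citric acid reaches F, so F = 209.1/0.143 = 1462.2 lb/h and vapour = 587.76 lb/h.
The evaporator receives (1−α)·2050 of feed at 0.898 water and removes 0.549 of that water:
0.549×0.898×(1−α)×2050 = 587.76
(1−α) = 587.76/1010.7 = 0.5816;  α = 0.4184.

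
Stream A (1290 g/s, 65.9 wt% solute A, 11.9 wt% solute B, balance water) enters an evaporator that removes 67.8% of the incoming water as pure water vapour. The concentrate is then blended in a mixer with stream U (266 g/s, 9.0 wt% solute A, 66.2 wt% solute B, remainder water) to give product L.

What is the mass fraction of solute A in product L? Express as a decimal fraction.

Vapour removed = 0.678×0.222×1290 = 194.17 g/s; concentrate = 1095.8 g/s.
solute A reaching the mixer = 850.11 (from concentrate) + 266×0.090 = 874.05 g/s.
Product flow = 1095.8 + 266 = 1361.8 g/s; solute A fraction = 0.6418.

0.6418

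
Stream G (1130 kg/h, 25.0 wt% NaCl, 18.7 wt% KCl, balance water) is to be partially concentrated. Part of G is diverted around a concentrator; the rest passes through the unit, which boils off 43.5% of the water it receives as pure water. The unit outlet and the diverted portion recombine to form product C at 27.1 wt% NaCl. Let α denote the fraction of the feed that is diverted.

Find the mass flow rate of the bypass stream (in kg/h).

772.5 kg/h

All 1130×0.250 = 282.5 kg/h of NaCl reaches C, so C = 282.5/0.271 = 1042.4 kg/h and vapour = 87.565 kg/h.
The evaporator receives (1−α)·1130 of feed at 0.563 water and removes 0.435 of that water:
0.435×0.563×(1−α)×1130 = 87.565
(1−α) = 87.565/276.74 = 0.3164;  α = 0.6836.
Bypass flow = 0.6836×1130 = 772.45 kg/h.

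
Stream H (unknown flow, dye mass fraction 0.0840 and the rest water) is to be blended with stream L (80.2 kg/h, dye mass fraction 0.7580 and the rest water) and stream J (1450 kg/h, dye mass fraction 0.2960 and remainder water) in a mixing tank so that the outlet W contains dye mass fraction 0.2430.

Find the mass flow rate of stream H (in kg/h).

Let H be the unknown flow. Total out = 1530.2 + H.
dye balance: 489.99 + 0.084·H = 0.243·(1530.2 + H)
(0.084 − 0.243)·H = 0.243×1530.2 − 489.99 = -118.15
H = -118.15 / -0.159 = 743.1 kg/h

743.1 kg/h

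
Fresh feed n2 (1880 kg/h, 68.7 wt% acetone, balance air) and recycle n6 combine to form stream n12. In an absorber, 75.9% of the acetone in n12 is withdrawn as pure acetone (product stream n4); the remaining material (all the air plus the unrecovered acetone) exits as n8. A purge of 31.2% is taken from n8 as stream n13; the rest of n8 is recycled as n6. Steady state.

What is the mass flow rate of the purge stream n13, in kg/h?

air enters only via n2 and leaves only via the purge: 1880×0.313 = 0.312×(air in n8), and the absorber passes all air, so air in n12 = air in n8 = 1886 kg/h.
acetone in n12: m_A = 1880×0.687 + (1−0.312)·(1−0.759)·m_A, so m_A = 1291.6/0.8342 = 1548.3 kg/h.
n8 = (1−0.759)×1548.3 + 1886 = 2259.2 kg/h.
Purge n13 = 0.312×2259.2 = 704.86 kg/h.

704.9 kg/h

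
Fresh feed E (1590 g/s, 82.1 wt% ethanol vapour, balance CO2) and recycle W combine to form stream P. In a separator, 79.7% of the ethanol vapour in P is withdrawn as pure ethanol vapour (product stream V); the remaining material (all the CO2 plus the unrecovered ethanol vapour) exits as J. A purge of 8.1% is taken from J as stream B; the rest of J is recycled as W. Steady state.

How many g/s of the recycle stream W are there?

CO2 enters only via E and leaves only via the purge: 1590×0.179 = 0.081×(CO2 in J), and the separator passes all CO2, so CO2 in P = CO2 in J = 3513.7 g/s.
ethanol vapour in P: m_A = 1590×0.821 + (1−0.081)·(1−0.797)·m_A, so m_A = 1305.4/0.8134 = 1604.8 g/s.
J = (1−0.797)×1604.8 + 3513.7 = 3839.5 g/s.
Recycle W = (1−0.081)×3839.5 = 3528.5 g/s.

3528 g/s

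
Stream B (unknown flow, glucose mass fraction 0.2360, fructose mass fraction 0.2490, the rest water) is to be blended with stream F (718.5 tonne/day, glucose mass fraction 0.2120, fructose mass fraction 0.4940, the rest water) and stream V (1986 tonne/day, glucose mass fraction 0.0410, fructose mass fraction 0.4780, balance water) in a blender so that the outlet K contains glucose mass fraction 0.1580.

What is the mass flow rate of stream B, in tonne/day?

Let B be the unknown flow. Total out = 2704.5 + B.
glucose balance: 233.75 + 0.236·B = 0.158·(2704.5 + B)
(0.236 − 0.158)·B = 0.158×2704.5 − 233.75 = 193.56
B = 193.56 / 0.078 = 2481.6 tonne/day

2482 tonne/day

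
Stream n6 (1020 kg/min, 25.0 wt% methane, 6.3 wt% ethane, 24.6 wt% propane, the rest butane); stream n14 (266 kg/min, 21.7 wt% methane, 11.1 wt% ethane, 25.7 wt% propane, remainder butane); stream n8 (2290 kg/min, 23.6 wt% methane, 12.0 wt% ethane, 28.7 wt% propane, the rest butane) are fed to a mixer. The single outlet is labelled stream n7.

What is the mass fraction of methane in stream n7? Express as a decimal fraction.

0.239

Total flow out = 1020 + 266 + 2290 = 3576 kg/min.
methane in = 1020×0.250 + 266×0.217 + 2290×0.236 = 853.16 kg/min.
methane mass fraction in n7 = 853.16/3576 = 0.239.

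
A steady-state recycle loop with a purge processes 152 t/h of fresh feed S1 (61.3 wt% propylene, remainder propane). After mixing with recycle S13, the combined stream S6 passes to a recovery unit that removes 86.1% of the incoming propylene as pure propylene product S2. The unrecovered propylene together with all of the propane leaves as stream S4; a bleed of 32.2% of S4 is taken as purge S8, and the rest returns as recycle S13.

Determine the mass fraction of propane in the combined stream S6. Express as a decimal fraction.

0.640

propane enters only via S1 and leaves only via the purge: 152×0.387 = 0.322×(propane in S4), and the recovery unit passes all propane, so propane in S6 = propane in S4 = 182.68 t/h.
propylene in S6: m_A = 152×0.613 + (1−0.322)·(1−0.861)·m_A, so m_A = 93.176/0.9058 = 102.87 t/h.
S6 = 102.87 + 182.68 = 285.55 t/h.
propane fraction in S6 = 182.68/285.55 = 0.640.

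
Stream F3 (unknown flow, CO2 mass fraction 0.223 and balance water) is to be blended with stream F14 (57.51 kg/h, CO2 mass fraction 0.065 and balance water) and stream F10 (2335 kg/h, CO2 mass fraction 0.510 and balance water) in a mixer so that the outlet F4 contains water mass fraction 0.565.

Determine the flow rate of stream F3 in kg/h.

Let F3 be the unknown flow. Total out = 2392.5 + F3.
water balance: 1197.9 + 0.777·F3 = 0.565·(2392.5 + F3)
(0.777 − 0.565)·F3 = 0.565×2392.5 − 1197.9 = 153.85
F3 = 153.85 / 0.212 = 725.69 kg/h

725.7 kg/h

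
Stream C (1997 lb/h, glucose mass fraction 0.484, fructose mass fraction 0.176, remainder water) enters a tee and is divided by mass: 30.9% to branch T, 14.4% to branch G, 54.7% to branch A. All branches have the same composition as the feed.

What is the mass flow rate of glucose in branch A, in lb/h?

528.7 lb/h

Branch A total = 0.547×1997 = 1092.4 lb/h.
glucose in A = 0.484×1092.4 = 528.7 lb/h.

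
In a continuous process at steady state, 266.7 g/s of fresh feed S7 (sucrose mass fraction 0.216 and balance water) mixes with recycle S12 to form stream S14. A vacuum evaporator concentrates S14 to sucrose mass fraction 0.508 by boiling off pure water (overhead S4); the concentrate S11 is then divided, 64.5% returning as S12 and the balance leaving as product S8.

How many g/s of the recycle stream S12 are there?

Overall sucrose balance (none leaves overhead): sucrose in fresh feed = sucrose in product, i.e. 266.7×0.216 = (1−0.645)·S11·0.508.
S11 = 57.607/(0.508×0.355) = 319.44 g/s.
Recycle S12 = 0.645×319.44 = 206.04 g/s.

206 g/s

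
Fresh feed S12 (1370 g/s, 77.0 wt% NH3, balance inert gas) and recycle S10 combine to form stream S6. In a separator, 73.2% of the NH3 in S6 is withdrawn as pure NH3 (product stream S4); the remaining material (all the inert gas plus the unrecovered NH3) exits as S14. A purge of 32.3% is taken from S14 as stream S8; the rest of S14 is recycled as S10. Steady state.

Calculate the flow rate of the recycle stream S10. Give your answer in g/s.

894.3 g/s

inert gas enters only via S12 and leaves only via the purge: 1370×0.230 = 0.323×(inert gas in S14), and the separator passes all inert gas, so inert gas in S6 = inert gas in S14 = 975.54 g/s.
NH3 in S6: m_A = 1370×0.770 + (1−0.323)·(1−0.732)·m_A, so m_A = 1054.9/0.8186 = 1288.7 g/s.
S14 = (1−0.732)×1288.7 + 975.54 = 1320.9 g/s.
Recycle S10 = (1−0.323)×1320.9 = 894.26 g/s.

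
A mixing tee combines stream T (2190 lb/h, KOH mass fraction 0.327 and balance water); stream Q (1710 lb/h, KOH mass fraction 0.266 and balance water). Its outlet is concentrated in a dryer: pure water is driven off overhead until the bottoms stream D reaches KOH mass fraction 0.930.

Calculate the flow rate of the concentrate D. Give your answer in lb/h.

1259 lb/h

KOH entering = 2190×0.327 + 1710×0.266 = 1171 lb/h.
All KOH reports to D, so D = 1171/0.930 = 1259.1 lb/h.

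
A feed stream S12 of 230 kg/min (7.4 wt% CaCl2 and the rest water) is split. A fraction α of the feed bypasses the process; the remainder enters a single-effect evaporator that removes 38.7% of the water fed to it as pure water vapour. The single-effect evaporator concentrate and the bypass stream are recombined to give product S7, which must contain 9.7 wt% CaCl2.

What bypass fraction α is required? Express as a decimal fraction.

0.338

All 230×0.074 = 17.02 kg/min of CaCl2 reaches S7, so S7 = 17.02/0.097 = 175.46 kg/min and vapour = 54.536 kg/min.
The evaporator receives (1−α)·230 of feed at 0.926 water and removes 0.387 of that water:
0.387×0.926×(1−α)×230 = 54.536
(1−α) = 54.536/82.423 = 0.6617;  α = 0.3383.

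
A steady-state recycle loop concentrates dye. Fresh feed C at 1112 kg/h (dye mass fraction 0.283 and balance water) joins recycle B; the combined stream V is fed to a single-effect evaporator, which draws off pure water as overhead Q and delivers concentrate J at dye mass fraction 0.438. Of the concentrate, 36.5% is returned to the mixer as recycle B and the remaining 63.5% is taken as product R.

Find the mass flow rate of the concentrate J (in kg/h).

1131 kg/h

Overall dye balance (none leaves overhead): dye in fresh feed = dye in product, i.e. 1112×0.283 = (1−0.365)·J·0.438.
J = 314.7/(0.438×0.635) = 1131.5 kg/h.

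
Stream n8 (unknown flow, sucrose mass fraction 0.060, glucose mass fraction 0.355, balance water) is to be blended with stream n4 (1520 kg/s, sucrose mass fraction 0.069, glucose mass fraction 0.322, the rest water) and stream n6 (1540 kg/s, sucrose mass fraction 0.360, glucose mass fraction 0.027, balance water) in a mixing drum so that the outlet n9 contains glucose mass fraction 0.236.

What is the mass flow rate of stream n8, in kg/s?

Let n8 be the unknown flow. Total out = 3060 + n8.
glucose balance: 531.02 + 0.355·n8 = 0.236·(3060 + n8)
(0.355 − 0.236)·n8 = 0.236×3060 − 531.02 = 191.14
n8 = 191.14 / 0.119 = 1606.2 kg/s

1606 kg/s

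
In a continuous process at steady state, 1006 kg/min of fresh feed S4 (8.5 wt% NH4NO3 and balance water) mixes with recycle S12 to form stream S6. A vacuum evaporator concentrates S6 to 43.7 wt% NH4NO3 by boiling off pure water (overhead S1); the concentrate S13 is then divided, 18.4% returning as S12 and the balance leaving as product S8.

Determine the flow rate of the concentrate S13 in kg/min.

239.8 kg/min

Overall NH4NO3 balance (none leaves overhead): NH4NO3 in fresh feed = NH4NO3 in product, i.e. 1006×0.085 = (1−0.184)·S13·0.437.
S13 = 85.51/(0.437×0.816) = 239.8 kg/min.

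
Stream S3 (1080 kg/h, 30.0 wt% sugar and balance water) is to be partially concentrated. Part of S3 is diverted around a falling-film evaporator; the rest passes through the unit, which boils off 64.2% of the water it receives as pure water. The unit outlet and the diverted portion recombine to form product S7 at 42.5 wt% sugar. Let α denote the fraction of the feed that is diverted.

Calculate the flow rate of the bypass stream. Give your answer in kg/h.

All 1080×0.300 = 324 kg/h of sugar reaches S7, so S7 = 324/0.425 = 762.35 kg/h and vapour = 317.65 kg/h.
The evaporator receives (1−α)·1080 of feed at 0.700 water and removes 0.642 of that water:
0.642×0.700×(1−α)×1080 = 317.65
(1−α) = 317.65/485.35 = 0.6545;  α = 0.3455.
Bypass flow = 0.3455×1080 = 373.18 kg/h.

373.2 kg/h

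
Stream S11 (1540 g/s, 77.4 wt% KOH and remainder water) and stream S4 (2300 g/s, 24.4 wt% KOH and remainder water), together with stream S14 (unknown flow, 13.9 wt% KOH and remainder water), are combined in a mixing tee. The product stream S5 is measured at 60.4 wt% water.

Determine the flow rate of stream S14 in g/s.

Let S14 be the unknown flow. Total out = 3840 + S14.
water balance: 2086.8 + 0.861·S14 = 0.604·(3840 + S14)
(0.861 − 0.604)·S14 = 0.604×3840 − 2086.8 = 232.52
S14 = 232.52 / 0.257 = 904.75 g/s

904.7 g/s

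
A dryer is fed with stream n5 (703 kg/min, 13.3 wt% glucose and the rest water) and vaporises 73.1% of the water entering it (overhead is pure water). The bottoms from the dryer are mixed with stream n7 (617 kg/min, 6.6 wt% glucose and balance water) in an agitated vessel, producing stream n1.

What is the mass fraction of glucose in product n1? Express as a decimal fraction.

0.153

Vapour removed = 0.731×0.867×703 = 445.55 kg/min; concentrate = 257.45 kg/min.
glucose reaching the mixer = 93.499 (from concentrate) + 617×0.066 = 134.22 kg/min.
Product flow = 257.45 + 617 = 874.45 kg/min; glucose fraction = 0.153.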